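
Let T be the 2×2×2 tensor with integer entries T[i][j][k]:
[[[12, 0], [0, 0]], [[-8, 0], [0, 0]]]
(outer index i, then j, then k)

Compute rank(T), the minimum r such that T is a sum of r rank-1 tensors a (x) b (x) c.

1

Lower bound: T ≠ 0 (e.g. T[0,0,0] = 12), so rank(T) ≥ 1.
Upper bound: if T = a (x) b (x) c then every fibre of T is a multiple of the corresponding factor, so read the factors off the fibres through the nonzero entry T[0,0,0] = 12.
The mode-1 fibre T[:,0,0] = [12, -8] gives a = [3, -2] (primitive direction); the mode-2 fibre T[0,:,0] = [12, 0] gives b = [1, 0]; then c[k] = T[0,0,k] / (a[0]·b[0]) = [12, 0] / 3 = [4, 0].
Expanding [3, -2] (x) [1, 0] (x) [4, 0] reproduces all 8 entries of T, so T = [3, -2] (x) [1, 0] (x) [4, 0] and rank(T) ≤ 1.
These bounds meet, so rank(T) = 1.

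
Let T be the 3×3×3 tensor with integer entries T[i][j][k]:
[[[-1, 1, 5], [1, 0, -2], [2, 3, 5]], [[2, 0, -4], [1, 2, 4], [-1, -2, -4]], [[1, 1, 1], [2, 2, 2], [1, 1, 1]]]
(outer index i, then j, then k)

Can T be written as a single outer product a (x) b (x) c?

No

The mode-2 unfolding of T (rows indexed by j, columns by (i,k) = (0,0), (0,1), (0,2), (1,0), (1,1), (1,2), (2,0), (2,1), (2,2)) is [[-1, 1, 5, 2, 0, -4, 1, 1, 1], [1, 0, -2, 1, 2, 4, 2, 2, 2], [2, 3, 5, -1, -2, -4, 1, 1, 1]].
There the 3×3 minor on rows j ∈ {0, 1, 2}, columns (i,k) ∈ {(0,0), (0,1), (1,0)} is det [[-1, 1, 2], [1, 0, 1], [2, 3, -1]] = 12 ≠ 0, so this unfolding has rank ≥ 3; CP rank is at least every unfolding rank, so rank(T) ≥ 3.
In particular rank(T) ≥ 3 > 1, so T is not rank-1.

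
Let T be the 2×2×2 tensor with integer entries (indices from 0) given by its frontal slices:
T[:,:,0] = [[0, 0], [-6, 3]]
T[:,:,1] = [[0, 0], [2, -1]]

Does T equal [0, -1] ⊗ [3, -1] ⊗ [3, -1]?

No

Reconstruct entry (1,0,0) from the claimed factors: Σₗ aₗ[1]bₗ[0]cₗ[0] = (-1)·(3)·(3) = -9, but T[1,0,0] = -6. The claim is false.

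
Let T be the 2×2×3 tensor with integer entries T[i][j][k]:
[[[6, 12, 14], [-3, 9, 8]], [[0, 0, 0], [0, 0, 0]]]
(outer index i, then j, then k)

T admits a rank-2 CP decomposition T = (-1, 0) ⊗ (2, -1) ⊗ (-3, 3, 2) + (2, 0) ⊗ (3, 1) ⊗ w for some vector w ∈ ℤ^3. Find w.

w = (0, 3, 3)

Subtract the known terms from T to get the rank-1 residual R = (2, 0) ⊗ (3, 1) ⊗ w, so R[i,j,k] = a[i]·b[j]·w[k]. Pick indices with nonzero a[0]·b[0] = (2)·(3) = 6. Only the fibre through (0,0,·) is needed: R[0,0,:] = T[0,0,:] − Σₗ aₗ[0]bₗ[0]cₗ = [6, 12, 14] − (-1)·(2)·(-3, 3, 2) = [0, 18, 18]. Then w[k] = R[0,0,k] / 6 for each k, giving w = [0, 18, 18] / 6 = (0, 3, 3).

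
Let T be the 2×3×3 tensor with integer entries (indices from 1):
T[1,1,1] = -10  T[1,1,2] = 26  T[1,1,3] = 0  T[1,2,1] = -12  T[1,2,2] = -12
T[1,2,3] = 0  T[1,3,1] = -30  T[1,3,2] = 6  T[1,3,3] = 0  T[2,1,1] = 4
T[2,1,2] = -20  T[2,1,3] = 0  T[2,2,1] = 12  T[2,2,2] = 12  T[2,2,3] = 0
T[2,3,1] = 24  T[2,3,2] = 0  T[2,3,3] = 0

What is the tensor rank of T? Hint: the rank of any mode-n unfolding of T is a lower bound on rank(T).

2

Lower bound: the mode-3 unfolding of T (rows indexed by k, columns by (i,j) = (1,1), (1,2), (1,3), (2,1), (2,2), (2,3)) is [[-10, -12, -30, 4, 12, 24], [26, -12, 6, -20, 12, 0], [0, 0, 0, 0, 0, 0]].
There the 2×2 minor on rows k ∈ {1, 2}, columns (i,j) ∈ {(1,1), (1,2)} is det [[-10, -12], [26, -12]] = 432 ≠ 0, so this unfolding has rank ≥ 2; CP rank is at least every unfolding rank, so rank(T) ≥ 2. (Flattening ranks never certify an upper bound on CP rank; for that we must actually write T with 2 rank-1 terms.)
Upper bound — finding two terms. Write S_k = T[:,:,k] for the frontal slices: S₁ = [[-10, -12, -30], [4, 12, 24]], S₂ = [[26, -12, 6], [-20, 12, 0]], S₃ = [[0, 0, 0], [0, 0, 0]].
If T = a₁ ⊗ b₁ ⊗ c₁ + a₂ ⊗ b₂ ⊗ c₂ then each S_k = c₁[k]·a₁b₁ᵀ + c₂[k]·a₂b₂ᵀ. S₁ and S₂ are linearly independent, so a₁b₁ᵀ and a₂b₂ᵀ must span the same plane of matrices: they are the rank-1 matrices of the form x·S₁ + y·S₂.
The 2×2 minor of x·S₁ + y·S₂ on rows {1,2}, columns {1,2} is −72·x² + 72·y² = (-72)·(x − y)(x + y), vanishing at (x:y) = (1:1) and (1:-1).
M₁ = S₁ + S₂ = [[16, -24, -24], [-16, 24, 24]] = 8·[1, -1][2, -3, -3]ᵀ and M₂ = S₁ − S₂ = [[-36, 0, -36], [24, 0, 24]] = (-12)·[3, -2][1, 0, 1]ᵀ, so take a₁ = [1, -1], b₁ = [2, -3, -3], a₂ = [3, -2], b₂ = [1, 0, 1].
Each slice is an integer combination of E₁ = a₁b₁ᵀ and E₂ = a₂b₂ᵀ: S₁ = 4·E₁ − 6·E₂, S₂ = 4·E₁ + 6·E₂, S₃ = 0; reading off coefficients, c₁ = [4, 4, 0] and c₂ = [-6, 6, 0].
Hence T = [1, -1] ⊗ [2, -3, -3] ⊗ [4, 4, 0] + [3, -2] ⊗ [1, 0, 1] ⊗ [-6, 6, 0], so rank(T) ≤ 2.
These bounds meet, so rank(T) = 2.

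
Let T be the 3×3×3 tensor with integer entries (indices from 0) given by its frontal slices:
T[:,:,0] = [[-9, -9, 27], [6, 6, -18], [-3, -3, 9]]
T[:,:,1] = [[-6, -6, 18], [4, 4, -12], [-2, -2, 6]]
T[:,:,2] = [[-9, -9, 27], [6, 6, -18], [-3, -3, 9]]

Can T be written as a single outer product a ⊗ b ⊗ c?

Yes

If T = a ⊗ b ⊗ c then every fibre of T is a multiple of the corresponding factor, so read the factors off the fibres through the nonzero entry T[0,0,0] = -9.
The mode-1 fibre T[:,0,0] = [-9, 6, -3] gives a = [3, -2, 1] (primitive direction); the mode-2 fibre T[0,:,0] = [-9, -9, 27] gives b = [1, 1, -3]; then c[k] = T[0,0,k] / (a[0]·b[0]) = [-9, -6, -9] / 3 = [-3, -2, -3].
Expanding [3, -2, 1] ⊗ [1, 1, -3] ⊗ [-3, -2, -3] reproduces all 27 entries of T, so T = [3, -2, 1] ⊗ [1, 1, -3] ⊗ [-3, -2, -3] and rank(T) ≤ 1.
Equivalently every frontal slice T[:,:,k] is c[k] times the rank-1 matrix [3, -2, 1] ⊗ [1, 1, -3]. So T has rank 1 (it is nonzero).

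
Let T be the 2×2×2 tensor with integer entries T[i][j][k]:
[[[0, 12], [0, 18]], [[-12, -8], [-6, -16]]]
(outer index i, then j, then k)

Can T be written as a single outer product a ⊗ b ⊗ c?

No

The mode-2 unfolding of T (rows indexed by j, columns by (i,k) = (0,0), (0,1), (1,0), (1,1)) is [[0, 12, -12, -8], [0, 18, -6, -16]].
There the 2×2 minor on rows j ∈ {0, 1}, columns (i,k) ∈ {(0,1), (1,0)} is det [[12, -12], [18, -6]] = 144 ≠ 0, so this unfolding has rank ≥ 2; CP rank is at least every unfolding rank, so rank(T) ≥ 2.
In particular rank(T) ≥ 2 > 1, so T is not rank-1.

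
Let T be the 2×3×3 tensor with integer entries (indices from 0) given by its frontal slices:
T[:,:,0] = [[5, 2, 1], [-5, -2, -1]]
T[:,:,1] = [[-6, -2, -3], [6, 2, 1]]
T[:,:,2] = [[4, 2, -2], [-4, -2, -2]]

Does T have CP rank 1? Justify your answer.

The mode-3 unfolding of T (rows indexed by k, columns by (i,j) = (0,0), (0,1), (0,2), (1,0), (1,1), (1,2)) is [[5, 2, 1, -5, -2, -1], [-6, -2, -3, 6, 2, 1], [4, 2, -2, -4, -2, -2]].
There the 3×3 minor on rows k ∈ {0, 1, 2}, columns (i,j) ∈ {(0,0), (0,1), (0,2)} is det [[5, 2, 1], [-6, -2, -3], [4, 2, -2]] = -2 ≠ 0, so this unfolding has rank ≥ 3; CP rank is at least every unfolding rank, so rank(T) ≥ 3.
In particular rank(T) ≥ 3 > 1, so T is not rank-1.

No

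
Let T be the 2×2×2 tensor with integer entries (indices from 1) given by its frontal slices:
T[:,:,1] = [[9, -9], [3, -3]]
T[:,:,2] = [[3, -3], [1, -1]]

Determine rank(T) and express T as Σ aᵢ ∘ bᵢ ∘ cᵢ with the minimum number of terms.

Lower bound: T ≠ 0 (e.g. T[1,1,1] = 9), so rank(T) ≥ 1.
Upper bound: if T = a ∘ b ∘ c then every fibre of T is a multiple of the corresponding factor, so read the factors off the fibres through the nonzero entry T[1,1,1] = 9.
The mode-1 fibre T[:,1,1] = [9, 3] gives a = (3, 1) (primitive direction); the mode-2 fibre T[1,:,1] = [9, -9] gives b = (1, -1); then c[k] = T[1,1,k] / (a[1]·b[1]) = [9, 3] / 3 = (3, 1).
Expanding (3, 1) ∘ (1, -1) ∘ (3, 1) reproduces all 8 entries of T, so T = (3, 1) ∘ (1, -1) ∘ (3, 1) and rank(T) ≤ 1.
These bounds meet, so rank(T) = 1.

rank(T) = 1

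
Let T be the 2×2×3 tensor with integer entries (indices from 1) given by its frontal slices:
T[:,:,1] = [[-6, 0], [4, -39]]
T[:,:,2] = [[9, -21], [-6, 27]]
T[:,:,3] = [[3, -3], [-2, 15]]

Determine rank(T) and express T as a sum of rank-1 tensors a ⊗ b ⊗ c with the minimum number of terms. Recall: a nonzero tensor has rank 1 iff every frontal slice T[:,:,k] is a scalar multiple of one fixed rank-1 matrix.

rank(T) = 2

Lower bound: the mode-1 unfolding of T (rows indexed by i, columns by (j,k) = (1,1), (1,2), (1,3), (2,1), (2,2), (2,3)) is [[-6, 9, 3, 0, -21, -3], [4, -6, -2, -39, 27, 15]].
There the 2×2 minor on rows i ∈ {1, 2}, columns (j,k) ∈ {(1,1), (2,1)} is det [[-6, 0], [4, -39]] = 234 ≠ 0, so this unfolding has rank ≥ 2; CP rank is at least every unfolding rank, so rank(T) ≥ 2. (Flattening ranks never certify an upper bound on CP rank; for that we must actually write T with 2 rank-1 terms.)
Upper bound — finding two terms. Write S_k = T[:,:,k] for the frontal slices: S₁ = [[-6, 0], [4, -39]], S₂ = [[9, -21], [-6, 27]], S₃ = [[3, -3], [-2, 15]].
If T = a₁ ⊗ b₁ ⊗ c₁ + a₂ ⊗ b₂ ⊗ c₂ then each S_k = c₁[k]·a₁b₁ᵀ + c₂[k]·a₂b₂ᵀ. S₁ and S₂ are linearly independent, so a₁b₁ᵀ and a₂b₂ᵀ must span the same plane of matrices: they are the rank-1 matrices of the form x·S₁ + y·S₂.
det(x·S₁ + y·S₂) is 234·x² − 429·xy + 117·y² = 39·(2·x − 3·y)(3·x − y), vanishing at (x:y) = (3:2) and (1:3).
M₁ = 3·S₁ + 2·S₂ = [[0, -42], [0, -63]] = (-21)·[2, 3][0, 1]ᵀ and M₂ = S₁ + 3·S₂ = [[21, -63], [-14, 42]] = 7·[3, -2][1, -3]ᵀ, so take a₁ = [2, 3], b₁ = [0, 1], a₂ = [3, -2], b₂ = [1, -3].
Each slice is an integer combination of E₁ = a₁b₁ᵀ and E₂ = a₂b₂ᵀ: S₁ = −9·E₁ − 2·E₂, S₂ = 3·E₁ + 3·E₂, S₃ = 3·E₁ + E₂; reading off coefficients, c₁ = [-9, 3, 3] and c₂ = [-2, 3, 1].
Hence T = [2, 3] ⊗ [0, 1] ⊗ [-9, 3, 3] + [3, -2] ⊗ [1, -3] ⊗ [-2, 3, 1], so rank(T) ≤ 2.
These bounds meet, so rank(T) = 2.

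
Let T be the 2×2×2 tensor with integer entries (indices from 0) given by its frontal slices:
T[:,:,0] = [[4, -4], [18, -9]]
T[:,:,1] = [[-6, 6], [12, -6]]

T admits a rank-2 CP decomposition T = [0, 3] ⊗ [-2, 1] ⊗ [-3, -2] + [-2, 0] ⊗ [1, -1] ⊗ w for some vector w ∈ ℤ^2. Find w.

w = [-2, 3]

Subtract the known terms from T to get the rank-1 residual R = [-2, 0] ⊗ [1, -1] ⊗ w, so R[i,j,k] = a[i]·b[j]·w[k]. Pick indices with nonzero a[0]·b[0] = (-2)·(1) = -2. Only the fibre through (0,0,·) is needed: R[0,0,:] = T[0,0,:] − Σₗ aₗ[0]bₗ[0]cₗ = [4, -6] − (0)·(-2)·[-3, -2] = [4, -6]. Then w[k] = R[0,0,k] / -2 for each k, giving w = [4, -6] / -2 = [-2, 3].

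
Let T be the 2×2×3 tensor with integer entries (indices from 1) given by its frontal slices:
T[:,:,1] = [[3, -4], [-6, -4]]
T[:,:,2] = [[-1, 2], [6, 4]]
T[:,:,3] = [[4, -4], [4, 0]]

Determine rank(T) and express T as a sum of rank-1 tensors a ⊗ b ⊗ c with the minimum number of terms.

Lower bound: the mode-3 unfolding of T (rows indexed by k, columns by (i,j) = (1,1), (1,2), (2,1), (2,2)) is [[3, -4, -6, -4], [-1, 2, 6, 4], [4, -4, 4, 0]].
There the 3×3 minor on rows k ∈ {1, 2, 3}, columns (i,j) ∈ {(1,1), (1,2), (2,1)} is det [[3, -4, -6], [-1, 2, 6], [4, -4, 4]] = 8 ≠ 0, so this unfolding has rank ≥ 3; CP rank is at least every unfolding rank, so rank(T) ≥ 3. (Unfolding ranks only ever bound the CP rank from below — rank(T) can be strictly larger than all of them — so the matching upper bound has to come from an explicit 3-term decomposition.)
Upper bound: T is a sum of 3 rank-1 terms, T = (0, 1) ⊗ (1, 0) ⊗ (-8, 8, 4) + (1, 0) ⊗ (1, -1) ⊗ (2, 0, 4) + (1, 2) ⊗ (1, -2) ⊗ (1, -1, 0) (written with every a and b primitive with positive leading entry and the scale carried by c; CP decompositions are not unique, and this one is verified by expanding entrywise), so rank(T) ≤ 3.
These bounds meet, so rank(T) = 3.
Check entry T[1,1,2] = -1: (0)·(1)·(8) + (1)·(1)·(0) + (1)·(1)·(-1) = -1.

rank(T) = 3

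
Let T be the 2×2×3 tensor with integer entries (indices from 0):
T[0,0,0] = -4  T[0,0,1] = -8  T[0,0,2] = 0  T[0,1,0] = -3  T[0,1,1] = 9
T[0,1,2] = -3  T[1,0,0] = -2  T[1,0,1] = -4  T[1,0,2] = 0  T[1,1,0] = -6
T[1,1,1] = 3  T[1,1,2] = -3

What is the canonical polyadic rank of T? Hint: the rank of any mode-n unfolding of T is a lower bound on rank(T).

2

Lower bound: in the mode-2 unfolding of T (rows indexed by j, columns by (i,k)) the 2×2 minor on rows j ∈ {0, 1}, columns (i,k) ∈ {(0,0), (0,1)} is det [[-4, -8], [-3, 9]] = -60 ≠ 0, so that unfolding has rank ≥ 2 and hence rank(T) ≥ 2 (CP rank is at least every unfolding rank, though it can be larger).
Upper bound: with S_k = T[:,:,k], the two rank-1 terms a₁b₁ᵀ, a₂b₂ᵀ are the rank-1 members of the pencil x·S₀ + y·S₁.
det(x·S₀ + y·S₁) is 18·x² + 42·xy + 12·y² = 6·(x + 2·y)(3·x + y), vanishing at (x:y) = (2:-1) and (1:-3).
M₁ = 2·S₀ − S₁ = [[0, -15], [0, -15]] = (-15)·[1, 1][0, 1]ᵀ and M₂ = S₀ − 3·S₁ = [[20, -30], [10, -15]] = 5·[2, 1][2, -3]ᵀ, so take a₁ = [1, 1], b₁ = [0, 1], a₂ = [2, 1], b₂ = [2, -3].
Each slice is an integer combination of E₁ = a₁b₁ᵀ and E₂ = a₂b₂ᵀ: S₀ = −9·E₁ − E₂, S₁ = −3·E₁ − 2·E₂, S₂ = −3·E₁; reading off coefficients, c₁ = [-9, -3, -3] and c₂ = [-1, -2, 0].
Hence T = [1, 1] ⊗ [0, 1] ⊗ [-9, -3, -3] + [2, 1] ⊗ [2, -3] ⊗ [-1, -2, 0], so rank(T) ≤ 2.
These bounds meet, so rank(T) = 2.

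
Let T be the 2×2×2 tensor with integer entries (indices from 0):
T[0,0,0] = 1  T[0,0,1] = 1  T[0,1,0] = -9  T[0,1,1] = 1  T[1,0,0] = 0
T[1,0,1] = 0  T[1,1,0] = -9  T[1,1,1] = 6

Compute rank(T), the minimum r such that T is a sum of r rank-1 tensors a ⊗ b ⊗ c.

2

Lower bound: the mode-2 unfolding of T (rows indexed by j, columns by (i,k) = (0,0), (0,1), (1,0), (1,1)) is [[1, 1, 0, 0], [-9, 1, -9, 6]].
There the 2×2 minor on rows j ∈ {0, 1}, columns (i,k) ∈ {(0,0), (0,1)} is det [[1, 1], [-9, 1]] = 10 ≠ 0, so this unfolding has rank ≥ 2; CP rank is at least every unfolding rank, so rank(T) ≥ 2. (Flattening ranks never certify an upper bound on CP rank; for that we must actually write T with 2 rank-1 terms.)
Upper bound — finding two terms. Write S_k = T[:,:,k] for the frontal slices: S₀ = [[1, -9], [0, -9]], S₁ = [[1, 1], [0, 6]].
If T = a₁ ⊗ b₁ ⊗ c₁ + a₂ ⊗ b₂ ⊗ c₂ then each S_k = c₁[k]·a₁b₁ᵀ + c₂[k]·a₂b₂ᵀ. S₀ and S₁ are linearly independent, so a₁b₁ᵀ and a₂b₂ᵀ must span the same plane of matrices: they are the rank-1 matrices of the form x·S₀ + y·S₁.
det(x·S₀ + y·S₁) is −9·x² − 3·xy + 6·y² = (-3)·(3·x − 2·y)(x + y), vanishing at (x:y) = (2:3) and (1:-1).
M₁ = 2·S₀ + 3·S₁ = [[5, -15], [0, 0]] = 5·[1, 0][1, -3]ᵀ and M₂ = S₀ − S₁ = [[0, -10], [0, -15]] = (-5)·[2, 3][0, 1]ᵀ, so take a₁ = [1, 0], b₁ = [1, -3], a₂ = [2, 3], b₂ = [0, 1].
Each slice is an integer combination of E₁ = a₁b₁ᵀ and E₂ = a₂b₂ᵀ: S₀ = E₁ − 3·E₂, S₁ = E₁ + 2·E₂; reading off coefficients, c₁ = [1, 1] and c₂ = [-3, 2].
Hence T = [1, 0] ⊗ [1, -3] ⊗ [1, 1] + [2, 3] ⊗ [0, 1] ⊗ [-3, 2], so rank(T) ≤ 2.
These bounds meet, so rank(T) = 2.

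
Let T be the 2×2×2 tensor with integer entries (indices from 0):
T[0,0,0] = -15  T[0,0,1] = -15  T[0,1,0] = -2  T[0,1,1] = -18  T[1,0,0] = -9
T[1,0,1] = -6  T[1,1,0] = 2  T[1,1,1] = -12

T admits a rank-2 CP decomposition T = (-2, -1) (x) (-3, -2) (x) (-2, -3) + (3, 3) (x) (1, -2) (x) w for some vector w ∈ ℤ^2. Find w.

w = (-1, 1)

Subtract the known terms from T to get the rank-1 residual R = (3, 3) (x) (1, -2) (x) w, so R[i,j,k] = a[i]·b[j]·w[k]. Pick indices with nonzero a[0]·b[0] = (3)·(1) = 3. Only the fibre through (0,0,·) is needed: R[0,0,:] = T[0,0,:] − Σₗ aₗ[0]bₗ[0]cₗ = [-15, -15] − (-2)·(-3)·(-2, -3) = [-3, 3]. Then w[k] = R[0,0,k] / 3 for each k, giving w = [-3, 3] / 3 = (-1, 1).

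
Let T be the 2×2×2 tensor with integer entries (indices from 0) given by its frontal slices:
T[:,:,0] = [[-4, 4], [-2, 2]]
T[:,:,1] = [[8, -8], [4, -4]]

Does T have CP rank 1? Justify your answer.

Yes

The mode-1 fibre T[:,0,0] = [-4, -2] gives a = [2, 1] (primitive direction); the mode-2 fibre T[0,:,0] = [-4, 4] gives b = [1, -1]; then c[k] = T[0,0,k] / (a[0]·b[0]) = [-4, 8] / 2 = [-2, 4].
Expanding [2, 1] ⊗ [1, -1] ⊗ [-2, 4] reproduces all 8 entries of T, so T = [2, 1] ⊗ [1, -1] ⊗ [-2, 4] and rank(T) ≤ 1.
Equivalently every frontal slice T[:,:,k] is c[k] times the rank-1 matrix [2, 1] ⊗ [1, -1]. So T has rank 1 (it is nonzero).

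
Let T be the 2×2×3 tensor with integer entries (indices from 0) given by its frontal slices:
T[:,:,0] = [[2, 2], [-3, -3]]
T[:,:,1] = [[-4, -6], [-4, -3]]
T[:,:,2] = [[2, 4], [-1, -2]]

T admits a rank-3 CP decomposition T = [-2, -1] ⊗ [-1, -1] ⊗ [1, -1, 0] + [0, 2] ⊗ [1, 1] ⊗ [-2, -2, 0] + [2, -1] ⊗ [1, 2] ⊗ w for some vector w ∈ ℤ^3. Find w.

w = [0, -1, 1]

Subtract the known terms from T to get the rank-1 residual R = [2, -1] ⊗ [1, 2] ⊗ w, so R[i,j,k] = a[i]·b[j]·w[k]. Pick indices with nonzero a[0]·b[0] = (2)·(1) = 2. Only the fibre through (0,0,·) is needed: R[0,0,:] = T[0,0,:] − Σₗ aₗ[0]bₗ[0]cₗ = [2, -4, 2] − (-2)·(-1)·[1, -1, 0] − (0)·(1)·[-2, -2, 0] = [0, -2, 2]. Then w[k] = R[0,0,k] / 2 for each k, giving w = [0, -2, 2] / 2 = [0, -1, 1].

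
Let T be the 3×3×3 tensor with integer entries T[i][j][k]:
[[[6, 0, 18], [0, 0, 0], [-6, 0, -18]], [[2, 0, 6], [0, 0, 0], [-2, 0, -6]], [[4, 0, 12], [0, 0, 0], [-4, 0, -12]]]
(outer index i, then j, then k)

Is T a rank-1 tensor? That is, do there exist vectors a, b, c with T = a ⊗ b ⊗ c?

If T = a ⊗ b ⊗ c then every fibre of T is a multiple of the corresponding factor, so read the factors off the fibres through the nonzero entry T[0,0,0] = 6.
The mode-1 fibre T[:,0,0] = [6, 2, 4] gives a = [3, 1, 2] (primitive direction); the mode-2 fibre T[0,:,0] = [6, 0, -6] gives b = [1, 0, -1]; then c[k] = T[0,0,k] / (a[0]·b[0]) = [6, 0, 18] / 3 = [2, 0, 6].
Expanding [3, 1, 2] ⊗ [1, 0, -1] ⊗ [2, 0, 6] reproduces all 27 entries of T, so T = [3, 1, 2] ⊗ [1, 0, -1] ⊗ [2, 0, 6] and rank(T) ≤ 1.
Equivalently every frontal slice T[:,:,k] is c[k] times the rank-1 matrix [3, 1, 2] ⊗ [1, 0, -1]. So T has rank 1 (it is nonzero).

Yes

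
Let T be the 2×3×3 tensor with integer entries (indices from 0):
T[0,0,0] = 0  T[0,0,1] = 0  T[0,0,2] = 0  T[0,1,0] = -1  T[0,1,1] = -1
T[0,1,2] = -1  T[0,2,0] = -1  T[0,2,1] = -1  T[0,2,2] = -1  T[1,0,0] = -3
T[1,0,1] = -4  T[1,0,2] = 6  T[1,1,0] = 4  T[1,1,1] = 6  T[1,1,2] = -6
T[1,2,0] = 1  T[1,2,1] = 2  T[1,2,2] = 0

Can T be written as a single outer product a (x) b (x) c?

No

The mode-3 unfolding of T (rows indexed by k, columns by (i,j) = (0,0), (0,1), (0,2), (1,0), (1,1), (1,2)) is [[0, -1, -1, -3, 4, 1], [0, -1, -1, -4, 6, 2], [0, -1, -1, 6, -6, 0]].
There the 3×3 minor on rows k ∈ {0, 1, 2}, columns (i,j) ∈ {(0,1), (1,0), (1,1)} is det [[-1, -3, 4], [-1, -4, 6], [-1, 6, -6]] = 8 ≠ 0, so this unfolding has rank ≥ 3; CP rank is at least every unfolding rank, so rank(T) ≥ 3.
In particular rank(T) ≥ 3 > 1, so T is not rank-1.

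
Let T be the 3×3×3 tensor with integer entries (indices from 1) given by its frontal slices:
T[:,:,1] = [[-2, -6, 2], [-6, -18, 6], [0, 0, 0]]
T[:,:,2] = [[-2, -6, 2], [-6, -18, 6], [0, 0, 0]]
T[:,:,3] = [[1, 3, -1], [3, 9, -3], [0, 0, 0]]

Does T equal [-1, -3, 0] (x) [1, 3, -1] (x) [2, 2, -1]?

Reconstruct entrywise from the claimed factors. For example, T[3,2,3] = 0 and Σₗ aₗ[3]bₗ[2]cₗ[3] = (0)·(3)·(-1) = 0; checking all 27 entries, every one matches. The claim holds.

Yes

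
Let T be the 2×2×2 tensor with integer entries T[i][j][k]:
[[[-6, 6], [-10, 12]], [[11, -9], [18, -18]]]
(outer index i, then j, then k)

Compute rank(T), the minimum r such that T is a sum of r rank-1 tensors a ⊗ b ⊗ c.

2

Lower bound: the mode-1 unfolding of T (rows indexed by i, columns by (j,k) = (0,0), (0,1), (1,0), (1,1)) is [[-6, 6, -10, 12], [11, -9, 18, -18]].
There the 2×2 minor on rows i ∈ {0, 1}, columns (j,k) ∈ {(0,0), (0,1)} is det [[-6, 6], [11, -9]] = -12 ≠ 0, so this unfolding has rank ≥ 2; CP rank is at least every unfolding rank, so rank(T) ≥ 2. (Unfolding ranks only ever bound the CP rank from below — rank(T) can be strictly larger than all of them — so the matching upper bound has to come from an explicit 2-term decomposition.)
Upper bound — finding two terms. Write S_k = T[:,:,k] for the frontal slices: S₀ = [[-6, -10], [11, 18]], S₁ = [[6, 12], [-9, -18]].
If T = a₁ ⊗ b₁ ⊗ c₁ + a₂ ⊗ b₂ ⊗ c₂ then each S_k = c₁[k]·a₁b₁ᵀ + c₂[k]·a₂b₂ᵀ. S₀ and S₁ are linearly independent, so a₁b₁ᵀ and a₂b₂ᵀ must span the same plane of matrices: they are the rank-1 matrices of the form x·S₀ + y·S₁.
det(x·S₀ + y·S₁) is 2·x² − 6·xy = 2·(x − 3·y)(x), vanishing at (x:y) = (3:1) and (0:1).
M₁ = 3·S₀ + S₁ = [[-12, -18], [24, 36]] = (-6)·[1, -2][2, 3]ᵀ and M₂ = S₁ = [[6, 12], [-9, -18]] = 3·[2, -3][1, 2]ᵀ, so take a₁ = [1, -2], b₁ = [2, 3], a₂ = [2, -3], b₂ = [1, 2].
Each slice is an integer combination of E₁ = a₁b₁ᵀ and E₂ = a₂b₂ᵀ: S₀ = −2·E₁ − E₂, S₁ = 3·E₂; reading off coefficients, c₁ = [-2, 0] and c₂ = [-1, 3].
Hence T = [1, -2] ⊗ [2, 3] ⊗ [-2, 0] + [2, -3] ⊗ [1, 2] ⊗ [-1, 3], so rank(T) ≤ 2.
These bounds meet, so rank(T) = 2.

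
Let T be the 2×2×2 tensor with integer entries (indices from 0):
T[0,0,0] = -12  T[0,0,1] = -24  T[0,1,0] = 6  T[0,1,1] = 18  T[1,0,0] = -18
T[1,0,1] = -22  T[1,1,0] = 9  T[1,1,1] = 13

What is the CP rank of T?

Lower bound: the mode-1 unfolding of T (rows indexed by i, columns by (j,k) = (0,0), (0,1), (1,0), (1,1)) is [[-12, -24, 6, 18], [-18, -22, 9, 13]].
There the 2×2 minor on rows i ∈ {0, 1}, columns (j,k) ∈ {(0,0), (0,1)} is det [[-12, -24], [-18, -22]] = -168 ≠ 0, so this unfolding has rank ≥ 2; CP rank is at least every unfolding rank, so rank(T) ≥ 2. (This is only a lower bound: in general the CP rank may exceed every unfolding rank, so we still need to exhibit 2 rank-1 terms summing to T.)
Upper bound — finding two terms. Write S_k = T[:,:,k] for the frontal slices: S₀ = [[-12, 6], [-18, 9]], S₁ = [[-24, 18], [-22, 13]].
If T = a₁ ⊗ b₁ ⊗ c₁ + a₂ ⊗ b₂ ⊗ c₂ then each S_k = c₁[k]·a₁b₁ᵀ + c₂[k]·a₂b₂ᵀ. S₀ and S₁ are linearly independent, so a₁b₁ᵀ and a₂b₂ᵀ must span the same plane of matrices: they are the rank-1 matrices of the form x·S₀ + y·S₁.
det(x·S₀ + y·S₁) is 84·xy + 84·y² = 84·(y)(x + y), vanishing at (x:y) = (1:0) and (1:-1).
M₁ = S₀ = [[-12, 6], [-18, 9]] = (-3)·(2, 3)(2, -1)ᵀ and M₂ = S₀ − S₁ = [[12, -12], [4, -4]] = 4·(3, 1)(1, -1)ᵀ, so take a₁ = (2, 3), b₁ = (2, -1), a₂ = (3, 1), b₂ = (1, -1).
Each slice is an integer combination of E₁ = a₁b₁ᵀ and E₂ = a₂b₂ᵀ: S₀ = −3·E₁, S₁ = −3·E₁ − 4·E₂; reading off coefficients, c₁ = (-3, -3) and c₂ = (0, -4).
Hence T = (2, 3) ⊗ (2, -1) ⊗ (-3, -3) + (3, 1) ⊗ (1, -1) ⊗ (0, -4), so rank(T) ≤ 2.
These bounds meet, so rank(T) = 2.

2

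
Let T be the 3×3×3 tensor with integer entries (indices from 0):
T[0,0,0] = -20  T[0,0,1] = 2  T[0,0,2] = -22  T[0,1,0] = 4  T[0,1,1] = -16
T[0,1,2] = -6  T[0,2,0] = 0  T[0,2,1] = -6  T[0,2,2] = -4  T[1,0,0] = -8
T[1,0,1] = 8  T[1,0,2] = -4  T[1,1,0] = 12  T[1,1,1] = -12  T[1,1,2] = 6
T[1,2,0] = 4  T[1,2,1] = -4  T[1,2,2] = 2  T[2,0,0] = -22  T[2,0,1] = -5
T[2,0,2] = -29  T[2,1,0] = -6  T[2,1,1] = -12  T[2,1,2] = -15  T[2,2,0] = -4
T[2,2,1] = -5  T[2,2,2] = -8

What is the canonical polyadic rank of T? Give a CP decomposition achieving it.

rank(T) = 2

Lower bound: the mode-2 unfolding of T (rows indexed by j, columns by (i,k) = (0,0), (0,1), (0,2), (1,0), (1,1), (1,2), (2,0), (2,1), (2,2)) is [[-20, 2, -22, -8, 8, -4, -22, -5, -29], [4, -16, -6, 12, -12, 6, -6, -12, -15], [0, -6, -4, 4, -4, 2, -4, -5, -8]].
There the 2×2 minor on rows j ∈ {0, 1}, columns (i,k) ∈ {(0,0), (0,1)} is det [[-20, 2], [4, -16]] = 312 ≠ 0, so this unfolding has rank ≥ 2; CP rank is at least every unfolding rank, so rank(T) ≥ 2. (Flattening ranks never certify an upper bound on CP rank; for that we must actually write T with 2 rank-1 terms.)
Upper bound — finding two terms. Write S_k = T[:,:,k] for the frontal slices: S₀ = [[-20, 4, 0], [-8, 12, 4], [-22, -6, -4]], S₁ = [[2, -16, -6], [8, -12, -4], [-5, -12, -5]], S₂ = [[-22, -6, -4], [-4, 6, 2], [-29, -15, -8]].
If T = a₁ (x) b₁ (x) c₁ + a₂ (x) b₂ (x) c₂ then each S_k = c₁[k]·a₁b₁ᵀ + c₂[k]·a₂b₂ᵀ. S₀ and S₁ are linearly independent, so a₁b₁ᵀ and a₂b₂ᵀ must span the same plane of matrices: they are the rank-1 matrices of the form x·S₀ + y·S₁.
The 2×2 minor of x·S₀ + y·S₁ on rows {0,1}, columns {0,1} is −208·x² + 104·xy + 104·y² = (-104)·(x − y)(2·x + y), vanishing at (x:y) = (1:1) and (1:-2).
M₁ = S₀ + S₁ = [[-18, -12, -6], [0, 0, 0], [-27, -18, -9]] = (-3)·[2, 0, 3][3, 2, 1]ᵀ and M₂ = S₀ − 2·S₁ = [[-24, 36, 12], [-24, 36, 12], [-12, 18, 6]] = (-6)·[2, 2, 1][2, -3, -1]ᵀ, so take a₁ = [2, 0, 3], b₁ = [3, 2, 1], a₂ = [2, 2, 1], b₂ = [2, -3, -1].
Each slice is an integer combination of E₁ = a₁b₁ᵀ and E₂ = a₂b₂ᵀ: S₀ = −2·E₁ − 2·E₂, S₁ = −E₁ + 2·E₂, S₂ = −3·E₁ − E₂; reading off coefficients, c₁ = [-2, -1, -3] and c₂ = [-2, 2, -1].
Hence T = [2, 0, 3] (x) [3, 2, 1] (x) [-2, -1, -3] + [2, 2, 1] (x) [2, -3, -1] (x) [-2, 2, -1], so rank(T) ≤ 2.
These bounds meet, so rank(T) = 2.
Check entry T[0,0,1] = 2: (2)·(3)·(-1) + (2)·(2)·(2) = 2.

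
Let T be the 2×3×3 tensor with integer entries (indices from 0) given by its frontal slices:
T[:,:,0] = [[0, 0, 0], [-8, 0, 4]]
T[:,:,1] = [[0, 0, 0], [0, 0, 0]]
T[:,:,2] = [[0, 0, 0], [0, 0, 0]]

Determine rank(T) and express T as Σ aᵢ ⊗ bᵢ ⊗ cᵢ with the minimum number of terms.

rank(T) = 1

Lower bound: T ≠ 0 (e.g. T[1,0,0] = -8), so rank(T) ≥ 1.
Upper bound: if T = a ⊗ b ⊗ c then every fibre of T is a multiple of the corresponding factor, so read the factors off the fibres through the nonzero entry T[1,0,0] = -8.
The mode-1 fibre T[:,0,0] = [0, -8] gives a = [0, 1] (primitive direction); the mode-2 fibre T[1,:,0] = [-8, 0, 4] gives b = [2, 0, -1]; then c[k] = T[1,0,k] / (a[1]·b[0]) = [-8, 0, 0] / 2 = [-4, 0, 0].
Expanding [0, 1] ⊗ [2, 0, -1] ⊗ [-4, 0, 0] reproduces all 18 entries of T, so T = [0, 1] ⊗ [2, 0, -1] ⊗ [-4, 0, 0] and rank(T) ≤ 1.
These bounds meet, so rank(T) = 1.
Check entry T[1,1,1] = 0: (1)·(0)·(0) = 0.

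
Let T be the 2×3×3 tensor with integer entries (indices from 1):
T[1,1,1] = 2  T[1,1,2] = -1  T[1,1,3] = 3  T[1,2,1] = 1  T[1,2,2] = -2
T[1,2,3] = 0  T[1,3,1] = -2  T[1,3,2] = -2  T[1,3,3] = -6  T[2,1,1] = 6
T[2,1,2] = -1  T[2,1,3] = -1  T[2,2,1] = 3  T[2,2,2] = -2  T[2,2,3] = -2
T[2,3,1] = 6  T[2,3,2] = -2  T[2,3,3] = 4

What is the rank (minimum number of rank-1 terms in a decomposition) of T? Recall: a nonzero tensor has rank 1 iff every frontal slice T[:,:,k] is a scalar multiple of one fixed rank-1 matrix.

3

Lower bound: in the mode-2 unfolding of T (rows indexed by j, columns by (i,k)) the 3×3 minor on rows j ∈ {1, 2, 3}, columns (i,k) ∈ {(1,1), (1,2), (2,1)} is det [[2, -1, 6], [1, -2, 3], [-2, -2, 6]] = -36 ≠ 0, so that unfolding has rank ≥ 3 and hence rank(T) ≥ 3 (CP rank is at least every unfolding rank, though it can be larger).
Upper bound: T is a sum of 3 rank-1 terms, T = (0, 1) ∘ (2, 1, 1) ∘ (4, 0, 2) + (1, -1) ∘ (2, 1, -2) ∘ (1, 0, 2) + (1, 1) ∘ (1, 2, 2) ∘ (0, -1, -1) (one valid choice — decompositions are not unique — normalised so each a, b is primitive with positive first nonzero entry; check it by expanding all entries), so rank(T) ≤ 3.
These bounds meet, so rank(T) = 3.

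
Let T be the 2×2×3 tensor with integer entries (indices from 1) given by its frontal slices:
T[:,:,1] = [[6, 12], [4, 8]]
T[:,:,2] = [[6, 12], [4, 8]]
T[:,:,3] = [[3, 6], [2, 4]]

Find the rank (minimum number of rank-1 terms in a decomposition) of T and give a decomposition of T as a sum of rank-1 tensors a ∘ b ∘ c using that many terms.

rank(T) = 1

Lower bound: T ≠ 0 (e.g. T[1,1,1] = 6), so rank(T) ≥ 1.
Upper bound: the mode-1 fibre T[:,1,1] = [6, 4] gives a = [3, 2] (primitive direction); the mode-2 fibre T[1,:,1] = [6, 12] gives b = [1, 2]; then c[k] = T[1,1,k] / (a[1]·b[1]) = [6, 6, 3] / 3 = [2, 2, 1].
Expanding [3, 2] ∘ [1, 2] ∘ [2, 2, 1] reproduces all 12 entries of T, so T = [3, 2] ∘ [1, 2] ∘ [2, 2, 1] and rank(T) ≤ 1.
These bounds meet, so rank(T) = 1.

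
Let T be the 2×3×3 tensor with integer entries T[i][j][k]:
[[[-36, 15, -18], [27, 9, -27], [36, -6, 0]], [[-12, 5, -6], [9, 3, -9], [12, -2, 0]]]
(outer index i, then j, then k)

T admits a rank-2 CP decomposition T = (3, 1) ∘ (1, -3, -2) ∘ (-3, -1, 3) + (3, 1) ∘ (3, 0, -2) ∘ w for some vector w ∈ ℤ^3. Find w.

Subtract the known terms from T to get the rank-1 residual R = (3, 1) ∘ (3, 0, -2) ∘ w, so R[i,j,k] = a[i]·b[j]·w[k]. Pick indices with nonzero a[0]·b[0] = (3)·(3) = 9. Only the fibre through (0,0,·) is needed: R[0,0,:] = T[0,0,:] − Σₗ aₗ[0]bₗ[0]cₗ = [-36, 15, -18] − (3)·(1)·(-3, -1, 3) = [-27, 18, -27]. Then w[k] = R[0,0,k] / 9 for each k, giving w = [-27, 18, -27] / 9 = (-3, 2, -3).

w = (-3, 2, -3)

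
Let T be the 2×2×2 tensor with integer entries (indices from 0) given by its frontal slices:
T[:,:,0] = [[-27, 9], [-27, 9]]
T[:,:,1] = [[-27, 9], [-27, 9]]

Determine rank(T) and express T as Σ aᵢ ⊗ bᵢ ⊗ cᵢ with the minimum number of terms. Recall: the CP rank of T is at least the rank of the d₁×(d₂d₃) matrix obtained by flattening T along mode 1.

Lower bound: T ≠ 0 (e.g. T[0,0,0] = -27), so rank(T) ≥ 1.
Upper bound: the mode-1 fibre T[:,0,0] = [-27, -27] gives a = (1, 1) (primitive direction); the mode-2 fibre T[0,:,0] = [-27, 9] gives b = (3, -1); then c[k] = T[0,0,k] / (a[0]·b[0]) = [-27, -27] / 3 = (-9, -9).
Expanding (1, 1) ⊗ (3, -1) ⊗ (-9, -9) reproduces all 8 entries of T, so T = (1, 1) ⊗ (3, -1) ⊗ (-9, -9) and rank(T) ≤ 1.
These bounds meet, so rank(T) = 1.

rank(T) = 1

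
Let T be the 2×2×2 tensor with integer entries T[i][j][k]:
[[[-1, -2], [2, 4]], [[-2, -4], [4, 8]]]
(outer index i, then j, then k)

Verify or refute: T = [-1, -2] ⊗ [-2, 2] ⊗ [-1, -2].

No

Reconstruct entry (0,0,0) from the claimed factors: Σₗ aₗ[0]bₗ[0]cₗ[0] = (-1)·(-2)·(-1) = -2, but T[0,0,0] = -1. The claim is false.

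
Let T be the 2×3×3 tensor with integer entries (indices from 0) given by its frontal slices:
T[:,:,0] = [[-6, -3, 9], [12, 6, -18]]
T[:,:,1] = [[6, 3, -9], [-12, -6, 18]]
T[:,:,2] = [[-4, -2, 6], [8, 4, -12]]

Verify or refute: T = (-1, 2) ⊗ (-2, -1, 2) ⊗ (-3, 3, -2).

Reconstruct entry (0,2,0) from the claimed factors: Σₗ aₗ[0]bₗ[2]cₗ[0] = (-1)·(2)·(-3) = 6, but T[0,2,0] = 9. The claim is false.

No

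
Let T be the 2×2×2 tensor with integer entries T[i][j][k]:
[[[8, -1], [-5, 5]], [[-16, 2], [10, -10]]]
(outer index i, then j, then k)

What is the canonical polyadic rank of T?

Lower bound: in the mode-2 unfolding of T (rows indexed by j, columns by (i,k)) the 2×2 minor on rows j ∈ {0, 1}, columns (i,k) ∈ {(0,0), (0,1)} is det [[8, -1], [-5, 5]] = 35 ≠ 0, so that unfolding has rank ≥ 2 and hence rank(T) ≥ 2 (CP rank is at least every unfolding rank, though it can be larger).
Upper bound: T[i,:,:] = a[i]·M for every slice, with a = (1, -2) and M = [[8, -1], [-5, 5]] (rows j, columns k).
Splitting M by its rows (j = 0, 1), M = (1, 0)(8, -1)ᵀ + (0, 1)(-5, 5)ᵀ.
Hence T = (1, -2) ⊗ (1, 0) ⊗ (8, -1) + (1, -2) ⊗ (0, 1) ⊗ (-5, 5), so rank(T) ≤ 2.
These bounds meet, so rank(T) = 2.

2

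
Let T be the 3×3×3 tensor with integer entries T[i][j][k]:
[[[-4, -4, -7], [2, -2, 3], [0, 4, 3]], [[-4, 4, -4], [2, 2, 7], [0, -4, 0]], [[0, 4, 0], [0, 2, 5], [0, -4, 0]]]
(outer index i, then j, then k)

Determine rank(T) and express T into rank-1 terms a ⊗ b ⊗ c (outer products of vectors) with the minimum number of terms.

rank(T) = 3

Lower bound: the mode-3 unfolding of T (rows indexed by k, columns by (i,j) = (0,0), (0,1), (0,2), (1,0), (1,1), (1,2), (2,0), (2,1), (2,2)) is [[-4, 2, 0, -4, 2, 0, 0, 0, 0], [-4, -2, 4, 4, 2, -4, 4, 2, -4], [-7, 3, 3, -4, 7, 0, 0, 5, 0]].
There the 3×3 minor on rows k ∈ {0, 1, 2}, columns (i,j) ∈ {(0,0), (0,1), (0,2)} is det [[-4, 2, 0], [-4, -2, 4], [-7, 3, 3]] = 40 ≠ 0, so this unfolding has rank ≥ 3; CP rank is at least every unfolding rank, so rank(T) ≥ 3. (This is only a lower bound: in general the CP rank may exceed every unfolding rank, so we still need to exhibit 3 rank-1 terms summing to T.)
Upper bound: T is a sum of 3 rank-1 terms, T = [1, -1, -1] ⊗ [2, 1, -2] ⊗ [0, -2, -1] + [1, 1, 0] ⊗ [2, -1, 0] ⊗ [-2, 0, -2] + [1, 2, 2] ⊗ [1, -2, -1] ⊗ [0, 0, -1] (written with every a and b primitive with positive leading entry and the scale carried by c; CP decompositions are not unique, and this one is verified by expanding entrywise), so rank(T) ≤ 3.
These bounds meet, so rank(T) = 3.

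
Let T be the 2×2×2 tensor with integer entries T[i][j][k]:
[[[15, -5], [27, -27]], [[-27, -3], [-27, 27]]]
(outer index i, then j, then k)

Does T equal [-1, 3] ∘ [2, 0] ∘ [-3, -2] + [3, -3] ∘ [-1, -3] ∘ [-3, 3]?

Yes

Reconstruct entrywise from the claimed factors. For example, T[0,0,1] = -5 and Σₗ aₗ[0]bₗ[0]cₗ[1] = (-1)·(2)·(-2) + (3)·(-1)·(3) = -5; checking all 8 entries, every one matches. The claim holds.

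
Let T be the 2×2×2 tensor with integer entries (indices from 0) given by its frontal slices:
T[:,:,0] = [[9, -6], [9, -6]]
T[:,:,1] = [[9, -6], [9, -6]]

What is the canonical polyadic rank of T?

Lower bound: T ≠ 0 (e.g. T[0,0,0] = 9), so rank(T) ≥ 1.
Upper bound: the mode-1 fibre T[:,0,0] = [9, 9] gives a = [1, 1] (primitive direction); the mode-2 fibre T[0,:,0] = [9, -6] gives b = [3, -2]; then c[k] = T[0,0,k] / (a[0]·b[0]) = [9, 9] / 3 = [3, 3].
Expanding [1, 1] ⊗ [3, -2] ⊗ [3, 3] reproduces all 8 entries of T, so T = [1, 1] ⊗ [3, -2] ⊗ [3, 3] and rank(T) ≤ 1.
These bounds meet, so rank(T) = 1.

1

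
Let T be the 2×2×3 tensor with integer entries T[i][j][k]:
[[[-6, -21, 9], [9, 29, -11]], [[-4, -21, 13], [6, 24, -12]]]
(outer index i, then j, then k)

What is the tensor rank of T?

Lower bound: the mode-3 unfolding of T (rows indexed by k, columns by (i,j) = (0,0), (0,1), (1,0), (1,1)) is [[-6, 9, -4, 6], [-21, 29, -21, 24], [9, -11, 13, -12]].
There the 2×2 minor on rows k ∈ {0, 1}, columns (i,j) ∈ {(0,0), (0,1)} is det [[-6, 9], [-21, 29]] = 15 ≠ 0, so this unfolding has rank ≥ 2; CP rank is at least every unfolding rank, so rank(T) ≥ 2. (This is only a lower bound: in general the CP rank may exceed every unfolding rank, so we still need to exhibit 2 rank-1 terms summing to T.)
Upper bound — finding two terms. Write S_k = T[:,:,k] for the frontal slices: S₀ = [[-6, 9], [-4, 6]], S₁ = [[-21, 29], [-21, 24]], S₂ = [[9, -11], [13, -12]].
If T = a₁ (x) b₁ (x) c₁ + a₂ (x) b₂ (x) c₂ then each S_k = c₁[k]·a₁b₁ᵀ + c₂[k]·a₂b₂ᵀ. S₀ and S₁ are linearly independent, so a₁b₁ᵀ and a₂b₂ᵀ must span the same plane of matrices: they are the rank-1 matrices of the form x·S₀ + y·S₁.
det(x·S₀ + y·S₁) is 35·xy + 105·y² = 35·(x + 3·y)(y), vanishing at (x:y) = (3:-1) and (1:0).
M₁ = 3·S₀ − S₁ = [[3, -2], [9, -6]] = [1, 3][3, -2]ᵀ and M₂ = S₀ = [[-6, 9], [-4, 6]] = −[3, 2][2, -3]ᵀ, so take a₁ = [1, 3], b₁ = [3, -2], a₂ = [3, 2], b₂ = [2, -3].
Each slice is an integer combination of E₁ = a₁b₁ᵀ and E₂ = a₂b₂ᵀ: S₀ = −E₂, S₁ = −E₁ − 3·E₂, S₂ = E₁ + E₂; reading off coefficients, c₁ = [0, -1, 1] and c₂ = [-1, -3, 1].
Hence T = [1, 3] (x) [3, -2] (x) [0, -1, 1] + [3, 2] (x) [2, -3] (x) [-1, -3, 1], so rank(T) ≤ 2.
These bounds meet, so rank(T) = 2.

2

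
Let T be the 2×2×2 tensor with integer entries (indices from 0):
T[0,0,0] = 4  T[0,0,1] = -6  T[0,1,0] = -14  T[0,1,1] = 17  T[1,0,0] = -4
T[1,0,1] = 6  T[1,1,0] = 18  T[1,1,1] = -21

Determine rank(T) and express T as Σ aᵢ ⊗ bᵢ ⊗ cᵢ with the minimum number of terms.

Lower bound: in the mode-3 unfolding of T (rows indexed by k, columns by (i,j)) the 2×2 minor on rows k ∈ {0, 1}, columns (i,j) ∈ {(0,0), (0,1)} is det [[4, -14], [-6, 17]] = -16 ≠ 0, so that unfolding has rank ≥ 2 and hence rank(T) ≥ 2 (CP rank is at least every unfolding rank, though it can be larger).
Upper bound: with S_k = T[:,:,k], the two rank-1 terms a₁b₁ᵀ, a₂b₂ᵀ are the rank-1 members of the pencil x·S₀ + y·S₁.
det(x·S₀ + y·S₁) is 16·x² − 40·xy + 24·y² = 8·(2·x − 3·y)(x − y), vanishing at (x:y) = (3:2) and (1:1).
M₁ = 3·S₀ + 2·S₁ = [[0, -8], [0, 12]] = (-4)·[2, -3][0, 1]ᵀ and M₂ = S₀ + S₁ = [[-2, 3], [2, -3]] = −[1, -1][2, -3]ᵀ, so take a₁ = [2, -3], b₁ = [0, 1], a₂ = [1, -1], b₂ = [2, -3].
Each slice is an integer combination of E₁ = a₁b₁ᵀ and E₂ = a₂b₂ᵀ: S₀ = −4·E₁ + 2·E₂, S₁ = 4·E₁ − 3·E₂; reading off coefficients, c₁ = [-4, 4] and c₂ = [2, -3].
Hence T = [2, -3] ⊗ [0, 1] ⊗ [-4, 4] + [1, -1] ⊗ [2, -3] ⊗ [2, -3], so rank(T) ≤ 2.
These bounds meet, so rank(T) = 2.

rank(T) = 2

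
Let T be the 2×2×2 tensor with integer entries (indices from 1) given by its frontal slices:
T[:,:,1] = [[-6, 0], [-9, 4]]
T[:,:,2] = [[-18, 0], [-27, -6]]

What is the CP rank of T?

Lower bound: in the mode-3 unfolding of T (rows indexed by k, columns by (i,j)) the 2×2 minor on rows k ∈ {1, 2}, columns (i,j) ∈ {(1,1), (2,2)} is det [[-6, 4], [-18, -6]] = 108 ≠ 0, so that unfolding has rank ≥ 2 and hence rank(T) ≥ 2 (CP rank is at least every unfolding rank, though it can be larger).
Upper bound: with S_k = T[:,:,k], the two rank-1 terms a₁b₁ᵀ, a₂b₂ᵀ are the rank-1 members of the pencil x·S₁ + y·S₂.
det(x·S₁ + y·S₂) is −24·x² − 36·xy + 108·y² = (-12)·(2·x − 3·y)(x + 3·y), vanishing at (x:y) = (3:2) and (3:-1).
M₁ = 3·S₁ + 2·S₂ = [[-54, 0], [-81, 0]] = (-27)·[2, 3][1, 0]ᵀ and M₂ = 3·S₁ − S₂ = [[0, 0], [0, 18]] = 18·[0, 1][0, 1]ᵀ, so take a₁ = [2, 3], b₁ = [1, 0], a₂ = [0, 1], b₂ = [0, 1].
Each slice is an integer combination of E₁ = a₁b₁ᵀ and E₂ = a₂b₂ᵀ: S₁ = −3·E₁ + 4·E₂, S₂ = −9·E₁ − 6·E₂; reading off coefficients, c₁ = [-3, -9] and c₂ = [4, -6].
Hence T = [2, 3] ⊗ [1, 0] ⊗ [-3, -9] + [0, 1] ⊗ [0, 1] ⊗ [4, -6], so rank(T) ≤ 2.
These bounds meet, so rank(T) = 2.

2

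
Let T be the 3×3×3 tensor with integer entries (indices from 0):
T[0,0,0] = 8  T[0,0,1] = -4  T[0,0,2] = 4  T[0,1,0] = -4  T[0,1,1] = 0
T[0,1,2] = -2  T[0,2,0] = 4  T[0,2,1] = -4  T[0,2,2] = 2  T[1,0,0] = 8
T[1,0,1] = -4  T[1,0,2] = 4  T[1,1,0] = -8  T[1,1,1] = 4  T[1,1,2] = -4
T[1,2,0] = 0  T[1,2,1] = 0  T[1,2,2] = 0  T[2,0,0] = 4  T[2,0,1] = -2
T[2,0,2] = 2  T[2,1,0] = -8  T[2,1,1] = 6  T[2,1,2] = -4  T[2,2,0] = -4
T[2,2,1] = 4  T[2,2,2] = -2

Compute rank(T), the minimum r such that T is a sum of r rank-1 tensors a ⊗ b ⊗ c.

2

Lower bound: the mode-1 unfolding of T (rows indexed by i, columns by (j,k) = (0,0), (0,1), (0,2), (1,0), (1,1), (1,2), (2,0), (2,1), (2,2)) is [[8, -4, 4, -4, 0, -2, 4, -4, 2], [8, -4, 4, -8, 4, -4, 0, 0, 0], [4, -2, 2, -8, 6, -4, -4, 4, -2]].
There the 2×2 minor on rows i ∈ {0, 1}, columns (j,k) ∈ {(0,0), (1,0)} is det [[8, -4], [8, -8]] = -32 ≠ 0, so this unfolding has rank ≥ 2; CP rank is at least every unfolding rank, so rank(T) ≥ 2. (Flattening ranks never certify an upper bound on CP rank; for that we must actually write T with 2 rank-1 terms.)
Upper bound — finding two terms. Write S_k = T[:,:,k] for the frontal slices: S₀ = [[8, -4, 4], [8, -8, 0], [4, -8, -4]], S₁ = [[-4, 0, -4], [-4, 4, 0], [-2, 6, 4]], S₂ = [[4, -2, 2], [4, -4, 0], [2, -4, -2]].
If T = a₁ ⊗ b₁ ⊗ c₁ + a₂ ⊗ b₂ ⊗ c₂ then each S_k = c₁[k]·a₁b₁ᵀ + c₂[k]·a₂b₂ᵀ. S₀ and S₁ are linearly independent, so a₁b₁ᵀ and a₂b₂ᵀ must span the same plane of matrices: they are the rank-1 matrices of the form x·S₀ + y·S₁.
The 2×2 minor of x·S₀ + y·S₁ on rows {0,1}, columns {0,1} is −32·x² + 48·xy − 16·y² = (-16)·(2·x − y)(x − y), vanishing at (x:y) = (1:2) and (1:1).
M₁ = S₀ + 2·S₁ = [[0, -4, -4], [0, 0, 0], [0, 4, 4]] = (-4)·[1, 0, -1][0, 1, 1]ᵀ and M₂ = S₀ + S₁ = [[4, -4, 0], [4, -4, 0], [2, -2, 0]] = 2·[2, 2, 1][1, -1, 0]ᵀ, so take a₁ = [1, 0, -1], b₁ = [0, 1, 1], a₂ = [2, 2, 1], b₂ = [1, -1, 0].
Each slice is an integer combination of E₁ = a₁b₁ᵀ and E₂ = a₂b₂ᵀ: S₀ = 4·E₁ + 4·E₂, S₁ = −4·E₁ − 2·E₂, S₂ = 2·E₁ + 2·E₂; reading off coefficients, c₁ = [4, -4, 2] and c₂ = [4, -2, 2].
Hence T = [1, 0, -1] ⊗ [0, 1, 1] ⊗ [4, -4, 2] + [2, 2, 1] ⊗ [1, -1, 0] ⊗ [4, -2, 2], so rank(T) ≤ 2.
These bounds meet, so rank(T) = 2.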